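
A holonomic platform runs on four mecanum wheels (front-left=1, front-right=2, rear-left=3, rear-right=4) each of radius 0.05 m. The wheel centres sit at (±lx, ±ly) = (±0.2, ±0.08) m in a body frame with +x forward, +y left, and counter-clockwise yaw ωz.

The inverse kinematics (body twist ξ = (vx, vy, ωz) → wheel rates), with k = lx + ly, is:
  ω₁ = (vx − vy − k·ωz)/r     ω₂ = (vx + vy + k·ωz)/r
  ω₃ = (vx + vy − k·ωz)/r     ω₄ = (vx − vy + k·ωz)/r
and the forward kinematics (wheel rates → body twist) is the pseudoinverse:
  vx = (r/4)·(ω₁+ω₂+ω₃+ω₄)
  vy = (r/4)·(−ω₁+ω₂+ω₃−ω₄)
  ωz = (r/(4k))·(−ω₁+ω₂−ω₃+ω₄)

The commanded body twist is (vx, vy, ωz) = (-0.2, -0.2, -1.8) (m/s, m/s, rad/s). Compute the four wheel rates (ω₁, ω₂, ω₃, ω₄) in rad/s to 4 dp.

(10.0800, -18.0800, 2.0800, -10.0800)

k = lx + ly = 0.2 + 0.08 = 0.2800;  k·ωz = 0.2800·-1.8 = -0.5040
ω₁ (FL) = (vx − vy − k·ωz)/r = 0.5040/0.05 = 10.0800
ω₂ (FR) = (vx + vy + k·ωz)/r = -0.9040/0.05 = -18.0800
ω₃ (RL) = (vx + vy − k·ωz)/r = 0.1040/0.05 = 2.0800
ω₄ (RR) = (vx − vy + k·ωz)/r = -0.5040/0.05 = -10.0800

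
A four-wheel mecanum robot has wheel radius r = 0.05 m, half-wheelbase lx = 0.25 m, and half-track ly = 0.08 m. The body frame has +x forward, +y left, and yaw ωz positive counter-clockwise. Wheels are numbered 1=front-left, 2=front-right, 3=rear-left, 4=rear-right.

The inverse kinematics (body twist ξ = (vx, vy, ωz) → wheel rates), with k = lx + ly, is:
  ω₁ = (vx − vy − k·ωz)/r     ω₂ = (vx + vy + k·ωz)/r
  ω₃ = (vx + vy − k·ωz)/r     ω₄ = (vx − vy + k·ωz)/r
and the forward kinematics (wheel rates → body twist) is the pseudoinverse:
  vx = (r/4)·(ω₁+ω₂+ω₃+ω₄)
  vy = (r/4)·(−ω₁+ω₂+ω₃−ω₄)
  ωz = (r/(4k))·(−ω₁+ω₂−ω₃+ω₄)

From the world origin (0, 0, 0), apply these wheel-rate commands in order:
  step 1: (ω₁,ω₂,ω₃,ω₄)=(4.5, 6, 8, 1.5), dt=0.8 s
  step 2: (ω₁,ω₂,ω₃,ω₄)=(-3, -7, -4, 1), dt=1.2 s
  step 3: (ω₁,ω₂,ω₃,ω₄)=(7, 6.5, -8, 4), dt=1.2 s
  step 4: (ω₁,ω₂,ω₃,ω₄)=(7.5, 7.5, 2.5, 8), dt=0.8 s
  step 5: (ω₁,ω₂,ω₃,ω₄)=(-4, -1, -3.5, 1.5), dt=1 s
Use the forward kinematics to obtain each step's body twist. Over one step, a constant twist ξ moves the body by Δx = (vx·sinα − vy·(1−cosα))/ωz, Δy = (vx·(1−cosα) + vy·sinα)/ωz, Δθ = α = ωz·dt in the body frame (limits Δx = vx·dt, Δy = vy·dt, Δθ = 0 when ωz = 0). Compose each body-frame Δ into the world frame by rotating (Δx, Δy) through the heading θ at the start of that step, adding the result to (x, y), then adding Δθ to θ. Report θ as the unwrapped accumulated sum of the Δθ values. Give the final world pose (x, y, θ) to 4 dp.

step 1: ξ=(vx,vy,ωz)=(0.2500, 0.1000, -0.1894), dt=0.8 → body Δ=(0.2053, 0.0646, -0.1515) → world pose (0.2053, 0.0646, -0.1515)
step 2: ξ=(vx,vy,ωz)=(-0.1625, -0.1125, 0.0379), dt=1.2 → body Δ=(-0.1919, -0.1394, 0.0455) → world pose (-0.0054, -0.0443, -0.1061)
step 3: ξ=(vx,vy,ωz)=(0.1188, -0.1562, 0.4356), dt=1.2 → body Δ=(0.1840, -0.1427, 0.5227) → world pose (0.1624, -0.2056, 0.4167)
step 4: ξ=(vx,vy,ωz)=(0.3187, -0.0688, 0.2083), dt=0.8 → body Δ=(0.2584, -0.0335, 0.1667) → world pose (0.4123, -0.1317, 0.5833)
step 5: ξ=(vx,vy,ωz)=(-0.0875, -0.0250, 0.3030), dt=1.0 → body Δ=(-0.0824, -0.0378, 0.3030) → world pose (0.3643, -0.2086, 0.8864)

(0.3643, -0.2086, 0.8864)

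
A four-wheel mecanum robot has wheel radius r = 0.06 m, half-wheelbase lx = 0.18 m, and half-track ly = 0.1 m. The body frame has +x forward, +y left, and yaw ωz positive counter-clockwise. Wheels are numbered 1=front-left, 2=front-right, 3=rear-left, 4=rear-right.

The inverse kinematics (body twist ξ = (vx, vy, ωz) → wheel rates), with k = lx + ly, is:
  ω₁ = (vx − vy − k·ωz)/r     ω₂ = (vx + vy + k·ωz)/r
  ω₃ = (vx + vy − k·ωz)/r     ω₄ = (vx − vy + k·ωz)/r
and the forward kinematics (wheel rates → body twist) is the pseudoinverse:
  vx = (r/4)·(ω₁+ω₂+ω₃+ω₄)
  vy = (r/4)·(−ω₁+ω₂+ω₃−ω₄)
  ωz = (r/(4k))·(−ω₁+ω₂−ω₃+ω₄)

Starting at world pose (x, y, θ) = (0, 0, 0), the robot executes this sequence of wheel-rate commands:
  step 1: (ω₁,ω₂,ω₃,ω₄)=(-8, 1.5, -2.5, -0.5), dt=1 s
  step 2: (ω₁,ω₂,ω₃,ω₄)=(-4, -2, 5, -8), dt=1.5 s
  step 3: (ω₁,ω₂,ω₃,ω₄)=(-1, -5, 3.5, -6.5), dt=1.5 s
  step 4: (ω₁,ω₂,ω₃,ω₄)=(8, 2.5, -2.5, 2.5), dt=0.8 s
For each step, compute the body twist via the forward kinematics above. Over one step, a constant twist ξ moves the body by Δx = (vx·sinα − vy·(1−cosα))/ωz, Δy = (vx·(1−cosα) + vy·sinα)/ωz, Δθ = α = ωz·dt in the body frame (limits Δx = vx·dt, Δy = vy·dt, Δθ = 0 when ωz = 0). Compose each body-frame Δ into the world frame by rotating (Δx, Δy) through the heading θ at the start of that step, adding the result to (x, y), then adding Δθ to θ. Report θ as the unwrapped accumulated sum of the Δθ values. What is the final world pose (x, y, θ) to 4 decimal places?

(-0.5551, 0.4336, -1.4143)

step 1: ξ=(vx,vy,ωz)=(-0.1425, 0.1125, 0.6161), dt=1.0 → body Δ=(-0.1672, 0.0630, 0.6161) → world pose (-0.1672, 0.0630, 0.6161)
step 2: ξ=(vx,vy,ωz)=(-0.1350, 0.2250, -0.5893), dt=1.5 → body Δ=(-0.0374, 0.3791, -0.8839) → world pose (-0.4168, 0.3507, -0.2679)
step 3: ξ=(vx,vy,ωz)=(-0.1350, 0.0900, -0.7500), dt=1.5 → body Δ=(-0.0941, 0.2107, -1.1250) → world pose (-0.4519, 0.5788, -1.3929)
step 4: ξ=(vx,vy,ωz)=(0.1575, -0.1575, -0.0268), dt=0.8 → body Δ=(0.1246, -0.1273, -0.0214) → world pose (-0.5551, 0.4336, -1.4143)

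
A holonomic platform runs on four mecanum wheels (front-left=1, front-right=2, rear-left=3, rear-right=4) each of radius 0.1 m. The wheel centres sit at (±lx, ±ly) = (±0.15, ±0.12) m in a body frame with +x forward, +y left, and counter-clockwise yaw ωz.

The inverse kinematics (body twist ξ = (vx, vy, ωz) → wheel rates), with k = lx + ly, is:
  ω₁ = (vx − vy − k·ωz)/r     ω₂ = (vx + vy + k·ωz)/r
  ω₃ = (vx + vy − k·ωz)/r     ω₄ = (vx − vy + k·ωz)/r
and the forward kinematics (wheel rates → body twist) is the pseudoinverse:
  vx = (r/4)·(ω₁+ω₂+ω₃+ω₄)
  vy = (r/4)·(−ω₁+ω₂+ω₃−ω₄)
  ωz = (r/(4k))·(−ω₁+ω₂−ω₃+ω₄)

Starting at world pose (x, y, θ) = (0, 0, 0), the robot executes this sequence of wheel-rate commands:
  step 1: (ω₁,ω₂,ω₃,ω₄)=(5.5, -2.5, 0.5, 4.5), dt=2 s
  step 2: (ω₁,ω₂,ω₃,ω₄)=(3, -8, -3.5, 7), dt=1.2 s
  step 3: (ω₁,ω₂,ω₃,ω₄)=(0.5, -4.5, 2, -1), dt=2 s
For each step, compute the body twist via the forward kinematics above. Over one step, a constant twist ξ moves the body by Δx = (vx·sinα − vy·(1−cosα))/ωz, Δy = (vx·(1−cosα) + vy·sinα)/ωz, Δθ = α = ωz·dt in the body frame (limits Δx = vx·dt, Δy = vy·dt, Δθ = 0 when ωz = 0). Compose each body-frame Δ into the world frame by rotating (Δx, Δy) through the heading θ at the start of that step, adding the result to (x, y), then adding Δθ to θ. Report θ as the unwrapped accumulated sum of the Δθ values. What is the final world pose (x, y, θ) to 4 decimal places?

(-0.4241, -0.9870, -2.2778)

step 1: ξ=(vx,vy,ωz)=(0.2000, -0.3000, -0.3704), dt=2.0 → body Δ=(0.1522, -0.6881, -0.7407) → world pose (0.1522, -0.6881, -0.7407)
step 2: ξ=(vx,vy,ωz)=(-0.0375, -0.5375, -0.0463), dt=1.2 → body Δ=(-0.0629, -0.6434, -0.0556) → world pose (-0.3284, -1.1205, -0.7963)
step 3: ξ=(vx,vy,ωz)=(-0.0750, -0.0500, -0.7407), dt=2.0 → body Δ=(-0.1623, 0.0250, -1.4815) → world pose (-0.4241, -0.9870, -2.2778)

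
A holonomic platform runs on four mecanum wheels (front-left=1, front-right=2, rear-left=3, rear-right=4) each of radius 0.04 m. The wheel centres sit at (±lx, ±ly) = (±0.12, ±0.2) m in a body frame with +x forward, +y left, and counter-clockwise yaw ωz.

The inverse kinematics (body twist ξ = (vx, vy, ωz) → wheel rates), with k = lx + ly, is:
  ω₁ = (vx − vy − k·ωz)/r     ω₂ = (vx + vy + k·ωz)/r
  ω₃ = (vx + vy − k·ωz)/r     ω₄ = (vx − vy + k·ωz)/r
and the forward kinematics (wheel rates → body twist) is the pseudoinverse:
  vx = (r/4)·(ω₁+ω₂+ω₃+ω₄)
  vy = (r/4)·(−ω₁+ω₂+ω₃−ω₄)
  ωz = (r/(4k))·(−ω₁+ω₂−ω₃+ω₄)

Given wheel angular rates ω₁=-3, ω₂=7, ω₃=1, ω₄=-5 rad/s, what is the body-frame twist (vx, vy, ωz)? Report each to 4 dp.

k = lx + ly = 0.12 + 0.2 = 0.3200
ω₁+ω₂+ω₃+ω₄ = 0.0000  →  vx = (0.04/4)·0.0000 = 0.0000
−ω₁+ω₂+ω₃−ω₄ = 16.0000  →  vy = (0.04/4)·16.0000 = 0.1600
−ω₁+ω₂−ω₃+ω₄ = 4.0000  →  ωz = (0.04/1.2800)·4.0000 = 0.1250

(0.0000, 0.1600, 0.1250)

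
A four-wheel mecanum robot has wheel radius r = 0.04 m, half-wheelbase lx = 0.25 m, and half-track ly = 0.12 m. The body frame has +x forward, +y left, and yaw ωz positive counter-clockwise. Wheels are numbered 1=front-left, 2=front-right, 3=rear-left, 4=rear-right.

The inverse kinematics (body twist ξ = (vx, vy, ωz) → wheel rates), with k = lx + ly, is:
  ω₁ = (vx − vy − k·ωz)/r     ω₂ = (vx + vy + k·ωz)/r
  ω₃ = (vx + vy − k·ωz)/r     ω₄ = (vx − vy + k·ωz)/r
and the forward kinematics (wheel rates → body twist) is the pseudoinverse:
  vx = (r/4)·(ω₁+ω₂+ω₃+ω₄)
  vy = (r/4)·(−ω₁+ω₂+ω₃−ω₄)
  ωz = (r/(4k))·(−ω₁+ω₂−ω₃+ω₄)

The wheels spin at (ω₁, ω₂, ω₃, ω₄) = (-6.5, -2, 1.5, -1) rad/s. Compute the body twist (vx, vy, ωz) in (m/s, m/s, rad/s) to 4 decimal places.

k = lx + ly = 0.25 + 0.12 = 0.3700
ω₁+ω₂+ω₃+ω₄ = -8.0000  →  vx = (0.04/4)·-8.0000 = -0.0800
−ω₁+ω₂+ω₃−ω₄ = 7.0000  →  vy = (0.04/4)·7.0000 = 0.0700
−ω₁+ω₂−ω₃+ω₄ = 2.0000  →  ωz = (0.04/1.4800)·2.0000 = 0.0541

(-0.0800, 0.0700, 0.0541)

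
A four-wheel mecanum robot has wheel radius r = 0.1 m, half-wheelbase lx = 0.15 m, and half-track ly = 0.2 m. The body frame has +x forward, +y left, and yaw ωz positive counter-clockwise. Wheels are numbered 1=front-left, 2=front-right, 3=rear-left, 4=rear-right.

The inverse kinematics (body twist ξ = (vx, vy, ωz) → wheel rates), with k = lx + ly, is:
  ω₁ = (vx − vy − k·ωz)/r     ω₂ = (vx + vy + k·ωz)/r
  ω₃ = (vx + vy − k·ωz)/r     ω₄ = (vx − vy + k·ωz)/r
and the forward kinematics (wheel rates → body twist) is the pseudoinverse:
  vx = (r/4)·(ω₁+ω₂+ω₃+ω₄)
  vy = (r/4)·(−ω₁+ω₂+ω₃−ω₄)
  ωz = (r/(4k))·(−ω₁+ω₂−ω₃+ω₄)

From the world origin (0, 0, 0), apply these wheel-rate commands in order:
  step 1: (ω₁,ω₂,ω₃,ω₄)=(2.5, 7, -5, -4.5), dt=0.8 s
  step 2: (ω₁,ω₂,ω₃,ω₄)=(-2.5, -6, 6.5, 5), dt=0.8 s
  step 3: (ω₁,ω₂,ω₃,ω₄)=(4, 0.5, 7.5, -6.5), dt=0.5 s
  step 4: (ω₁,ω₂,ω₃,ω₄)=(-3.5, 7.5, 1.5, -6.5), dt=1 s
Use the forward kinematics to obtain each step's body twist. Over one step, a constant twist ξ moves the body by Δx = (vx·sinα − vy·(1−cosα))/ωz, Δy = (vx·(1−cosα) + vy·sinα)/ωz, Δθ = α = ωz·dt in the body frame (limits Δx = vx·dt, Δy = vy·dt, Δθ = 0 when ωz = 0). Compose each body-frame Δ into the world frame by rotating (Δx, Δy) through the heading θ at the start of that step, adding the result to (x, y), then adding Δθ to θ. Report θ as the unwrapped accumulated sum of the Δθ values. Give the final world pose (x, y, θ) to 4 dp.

(0.3706, 0.5743, -0.4107)

step 1: ξ=(vx,vy,ωz)=(0.0000, 0.1000, 0.3571), dt=0.8 → body Δ=(-0.0114, 0.0789, 0.2857) → world pose (-0.0114, 0.0789, 0.2857)
step 2: ξ=(vx,vy,ωz)=(0.0750, -0.0500, -0.3571), dt=0.8 → body Δ=(0.0535, -0.0480, -0.2857) → world pose (0.0535, 0.0480, 0.0000)
step 3: ξ=(vx,vy,ωz)=(0.1375, 0.2625, -1.2500), dt=0.5 → body Δ=(0.1041, 0.1021, -0.6250) → world pose (0.1576, 0.1500, -0.6250)
step 4: ξ=(vx,vy,ωz)=(-0.0250, 0.4750, 0.2143), dt=1.0 → body Δ=(-0.0755, 0.4687, 0.2143) → world pose (0.3706, 0.5743, -0.4107)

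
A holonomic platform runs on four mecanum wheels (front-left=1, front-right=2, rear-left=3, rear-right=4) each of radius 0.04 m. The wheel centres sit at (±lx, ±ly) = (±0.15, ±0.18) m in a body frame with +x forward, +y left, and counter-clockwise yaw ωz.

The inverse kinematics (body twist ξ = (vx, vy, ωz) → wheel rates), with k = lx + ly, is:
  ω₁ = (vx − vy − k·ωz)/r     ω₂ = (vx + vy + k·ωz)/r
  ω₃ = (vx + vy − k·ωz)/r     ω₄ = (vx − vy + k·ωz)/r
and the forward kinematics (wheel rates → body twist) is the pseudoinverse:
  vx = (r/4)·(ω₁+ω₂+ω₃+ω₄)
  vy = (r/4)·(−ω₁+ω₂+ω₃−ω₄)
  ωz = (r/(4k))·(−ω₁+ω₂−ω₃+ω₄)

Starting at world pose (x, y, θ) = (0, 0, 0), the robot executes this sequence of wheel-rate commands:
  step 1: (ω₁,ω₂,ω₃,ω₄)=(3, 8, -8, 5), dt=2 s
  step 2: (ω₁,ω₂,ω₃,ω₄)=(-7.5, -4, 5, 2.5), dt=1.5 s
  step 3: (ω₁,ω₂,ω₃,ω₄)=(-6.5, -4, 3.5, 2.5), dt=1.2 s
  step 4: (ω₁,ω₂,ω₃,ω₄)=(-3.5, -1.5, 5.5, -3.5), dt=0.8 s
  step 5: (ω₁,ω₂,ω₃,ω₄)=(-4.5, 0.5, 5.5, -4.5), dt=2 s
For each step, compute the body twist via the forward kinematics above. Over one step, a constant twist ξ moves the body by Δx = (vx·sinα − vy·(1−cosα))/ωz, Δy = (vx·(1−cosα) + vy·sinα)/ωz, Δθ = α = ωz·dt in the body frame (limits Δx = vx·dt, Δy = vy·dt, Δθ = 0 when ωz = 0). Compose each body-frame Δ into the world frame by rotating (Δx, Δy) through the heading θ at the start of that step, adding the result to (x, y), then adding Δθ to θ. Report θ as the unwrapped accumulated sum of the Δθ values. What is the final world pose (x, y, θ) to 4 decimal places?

step 1: ξ=(vx,vy,ωz)=(0.0800, -0.0800, 0.5455), dt=2.0 → body Δ=(0.2091, -0.0511, 1.0909) → world pose (0.2091, -0.0511, 1.0909)
step 2: ξ=(vx,vy,ωz)=(-0.0400, 0.0600, 0.0303), dt=1.5 → body Δ=(-0.0620, 0.0886, 0.0455) → world pose (0.1018, -0.0653, 1.1364)
step 3: ξ=(vx,vy,ωz)=(-0.0450, 0.0350, 0.0455), dt=1.2 → body Δ=(-0.0551, 0.0405, 0.0545) → world pose (0.0419, -0.0982, 1.1909)
step 4: ξ=(vx,vy,ωz)=(-0.0300, 0.1100, -0.2121), dt=0.8 → body Δ=(-0.0164, 0.0896, -0.1697) → world pose (-0.0474, -0.0802, 1.0212)
step 5: ξ=(vx,vy,ωz)=(-0.0300, 0.1500, -0.1515), dt=2.0 → body Δ=(-0.0140, 0.3045, -0.3030) → world pose (-0.3144, 0.0669, 0.7182)

(-0.3144, 0.0669, 0.7182)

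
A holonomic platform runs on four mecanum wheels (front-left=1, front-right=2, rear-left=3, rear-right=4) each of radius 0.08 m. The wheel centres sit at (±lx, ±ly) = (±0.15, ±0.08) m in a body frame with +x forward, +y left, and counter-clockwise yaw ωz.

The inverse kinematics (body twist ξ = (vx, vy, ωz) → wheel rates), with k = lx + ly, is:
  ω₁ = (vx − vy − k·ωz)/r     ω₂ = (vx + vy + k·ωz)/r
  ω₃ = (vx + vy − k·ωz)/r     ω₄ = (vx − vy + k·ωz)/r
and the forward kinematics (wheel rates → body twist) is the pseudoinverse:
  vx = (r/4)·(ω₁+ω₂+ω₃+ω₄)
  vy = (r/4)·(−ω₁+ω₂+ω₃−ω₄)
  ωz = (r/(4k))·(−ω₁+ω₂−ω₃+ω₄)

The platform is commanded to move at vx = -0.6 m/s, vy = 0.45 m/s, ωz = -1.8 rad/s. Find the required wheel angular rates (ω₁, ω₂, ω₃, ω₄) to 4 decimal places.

k = lx + ly = 0.15 + 0.08 = 0.2300;  k·ωz = 0.2300·-1.8 = -0.4140
ω₁ (FL) = (vx − vy − k·ωz)/r = -0.6360/0.08 = -7.9500
ω₂ (FR) = (vx + vy + k·ωz)/r = -0.5640/0.08 = -7.0500
ω₃ (RL) = (vx + vy − k·ωz)/r = 0.2640/0.08 = 3.3000
ω₄ (RR) = (vx − vy + k·ωz)/r = -1.4640/0.08 = -18.3000

(-7.9500, -7.0500, 3.3000, -18.3000)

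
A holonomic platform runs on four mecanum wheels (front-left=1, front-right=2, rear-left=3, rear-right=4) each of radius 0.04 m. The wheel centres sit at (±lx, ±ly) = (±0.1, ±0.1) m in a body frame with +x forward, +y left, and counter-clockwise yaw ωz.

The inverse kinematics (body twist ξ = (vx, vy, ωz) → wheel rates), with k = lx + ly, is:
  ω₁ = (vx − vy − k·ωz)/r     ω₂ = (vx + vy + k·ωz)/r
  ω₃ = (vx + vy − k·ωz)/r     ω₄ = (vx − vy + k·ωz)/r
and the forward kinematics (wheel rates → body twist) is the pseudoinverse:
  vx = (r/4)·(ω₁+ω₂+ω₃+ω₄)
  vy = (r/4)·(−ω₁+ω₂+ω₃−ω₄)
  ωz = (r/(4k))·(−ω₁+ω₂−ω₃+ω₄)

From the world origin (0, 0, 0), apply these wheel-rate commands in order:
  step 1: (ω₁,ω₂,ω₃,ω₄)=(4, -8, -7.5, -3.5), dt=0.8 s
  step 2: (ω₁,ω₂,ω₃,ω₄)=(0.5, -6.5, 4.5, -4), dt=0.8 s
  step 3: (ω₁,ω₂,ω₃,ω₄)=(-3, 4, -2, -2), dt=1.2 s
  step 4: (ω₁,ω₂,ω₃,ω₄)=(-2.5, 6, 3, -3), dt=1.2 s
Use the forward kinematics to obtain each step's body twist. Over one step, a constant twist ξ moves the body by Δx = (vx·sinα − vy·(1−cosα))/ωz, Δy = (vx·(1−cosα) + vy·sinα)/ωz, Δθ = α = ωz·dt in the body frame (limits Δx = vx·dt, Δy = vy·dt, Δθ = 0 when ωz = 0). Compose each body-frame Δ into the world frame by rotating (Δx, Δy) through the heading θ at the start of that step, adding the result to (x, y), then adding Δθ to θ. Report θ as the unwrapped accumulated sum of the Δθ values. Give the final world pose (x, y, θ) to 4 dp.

step 1: ξ=(vx,vy,ωz)=(-0.1500, -0.1600, -0.4000), dt=0.8 → body Δ=(-0.1383, -0.1068, -0.3200) → world pose (-0.1383, -0.1068, -0.3200)
step 2: ξ=(vx,vy,ωz)=(-0.0550, 0.0150, -0.7750), dt=0.8 → body Δ=(-0.0376, 0.0245, -0.6200) → world pose (-0.1663, -0.0717, -0.9400)
step 3: ξ=(vx,vy,ωz)=(-0.0300, 0.0700, 0.3500), dt=1.2 → body Δ=(-0.0523, 0.0741, 0.4200) → world pose (-0.1373, 0.0142, -0.5200)
step 4: ξ=(vx,vy,ωz)=(0.0350, 0.1450, 0.1250), dt=1.2 → body Δ=(0.0288, 0.1765, 0.1500) → world pose (-0.0246, 0.1531, -0.3700)

(-0.0246, 0.1531, -0.3700)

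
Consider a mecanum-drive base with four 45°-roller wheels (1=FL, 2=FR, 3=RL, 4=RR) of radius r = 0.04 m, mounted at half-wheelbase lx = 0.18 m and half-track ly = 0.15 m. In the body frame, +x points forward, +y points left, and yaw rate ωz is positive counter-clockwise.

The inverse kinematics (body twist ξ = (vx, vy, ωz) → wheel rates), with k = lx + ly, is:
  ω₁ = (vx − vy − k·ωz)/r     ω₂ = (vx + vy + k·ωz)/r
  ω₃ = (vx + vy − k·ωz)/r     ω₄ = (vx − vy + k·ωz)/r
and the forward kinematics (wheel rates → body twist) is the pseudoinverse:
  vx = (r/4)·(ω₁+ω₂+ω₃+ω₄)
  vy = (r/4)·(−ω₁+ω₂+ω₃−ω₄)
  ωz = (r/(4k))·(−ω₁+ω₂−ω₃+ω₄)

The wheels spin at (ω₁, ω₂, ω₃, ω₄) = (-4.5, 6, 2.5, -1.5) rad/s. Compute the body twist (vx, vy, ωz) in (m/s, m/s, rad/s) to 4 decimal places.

k = lx + ly = 0.18 + 0.15 = 0.3300
ω₁+ω₂+ω₃+ω₄ = 2.5000  →  vx = (0.04/4)·2.5000 = 0.0250
−ω₁+ω₂+ω₃−ω₄ = 14.5000  →  vy = (0.04/4)·14.5000 = 0.1450
−ω₁+ω₂−ω₃+ω₄ = 6.5000  →  ωz = (0.04/1.3200)·6.5000 = 0.1970

(0.0250, 0.1450, 0.1970)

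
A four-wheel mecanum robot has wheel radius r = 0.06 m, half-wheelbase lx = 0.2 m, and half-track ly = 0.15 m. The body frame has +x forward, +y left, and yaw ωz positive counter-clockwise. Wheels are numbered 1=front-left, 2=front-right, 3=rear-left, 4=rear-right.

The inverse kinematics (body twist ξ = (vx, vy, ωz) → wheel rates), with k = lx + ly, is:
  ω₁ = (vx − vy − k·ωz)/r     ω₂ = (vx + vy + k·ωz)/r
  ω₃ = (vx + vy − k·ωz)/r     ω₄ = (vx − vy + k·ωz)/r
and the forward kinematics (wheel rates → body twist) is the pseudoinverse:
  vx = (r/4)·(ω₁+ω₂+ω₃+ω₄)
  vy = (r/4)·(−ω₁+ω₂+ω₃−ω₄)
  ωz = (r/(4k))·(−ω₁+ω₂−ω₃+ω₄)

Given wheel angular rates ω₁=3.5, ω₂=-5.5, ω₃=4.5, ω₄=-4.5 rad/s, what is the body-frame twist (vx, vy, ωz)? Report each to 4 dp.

k = lx + ly = 0.2 + 0.15 = 0.3500
ω₁+ω₂+ω₃+ω₄ = -2.0000  →  vx = (0.06/4)·-2.0000 = -0.0300
−ω₁+ω₂+ω₃−ω₄ = 0.0000  →  vy = (0.06/4)·0.0000 = 0.0000
−ω₁+ω₂−ω₃+ω₄ = -18.0000  →  ωz = (0.06/1.4000)·-18.0000 = -0.7714

(-0.0300, 0.0000, -0.7714)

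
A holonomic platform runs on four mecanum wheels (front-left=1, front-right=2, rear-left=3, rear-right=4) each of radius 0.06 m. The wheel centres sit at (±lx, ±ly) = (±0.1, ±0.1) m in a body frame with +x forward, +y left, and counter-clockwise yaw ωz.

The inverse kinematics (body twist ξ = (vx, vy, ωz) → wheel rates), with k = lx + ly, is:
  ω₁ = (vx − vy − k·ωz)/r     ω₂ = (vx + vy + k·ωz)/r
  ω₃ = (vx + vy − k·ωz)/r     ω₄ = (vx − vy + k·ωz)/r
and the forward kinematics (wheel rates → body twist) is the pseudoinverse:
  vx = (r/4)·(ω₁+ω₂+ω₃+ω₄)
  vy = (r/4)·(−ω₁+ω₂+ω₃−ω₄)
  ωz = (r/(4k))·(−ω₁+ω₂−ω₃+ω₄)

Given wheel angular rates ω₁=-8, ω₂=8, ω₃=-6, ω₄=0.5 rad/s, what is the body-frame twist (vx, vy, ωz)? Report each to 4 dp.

(-0.0825, 0.1425, 1.6875)

k = lx + ly = 0.1 + 0.1 = 0.2000
ω₁+ω₂+ω₃+ω₄ = -5.5000  →  vx = (0.06/4)·-5.5000 = -0.0825
−ω₁+ω₂+ω₃−ω₄ = 9.5000  →  vy = (0.06/4)·9.5000 = 0.1425
−ω₁+ω₂−ω₃+ω₄ = 22.5000  →  ωz = (0.06/0.8000)·22.5000 = 1.6875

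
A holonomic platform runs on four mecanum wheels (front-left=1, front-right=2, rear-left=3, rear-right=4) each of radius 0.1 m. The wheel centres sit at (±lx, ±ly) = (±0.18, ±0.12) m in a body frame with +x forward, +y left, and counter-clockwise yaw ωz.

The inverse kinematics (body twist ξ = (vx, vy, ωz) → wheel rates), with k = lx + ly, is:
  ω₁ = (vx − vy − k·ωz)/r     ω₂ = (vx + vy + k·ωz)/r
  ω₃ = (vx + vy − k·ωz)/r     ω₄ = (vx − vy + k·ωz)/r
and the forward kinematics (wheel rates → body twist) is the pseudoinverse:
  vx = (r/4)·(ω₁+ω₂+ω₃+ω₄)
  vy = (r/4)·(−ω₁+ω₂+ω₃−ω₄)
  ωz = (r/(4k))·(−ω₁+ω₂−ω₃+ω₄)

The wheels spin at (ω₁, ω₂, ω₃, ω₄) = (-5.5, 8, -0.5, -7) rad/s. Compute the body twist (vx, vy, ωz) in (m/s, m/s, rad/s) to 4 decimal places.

k = lx + ly = 0.18 + 0.12 = 0.3000
ω₁+ω₂+ω₃+ω₄ = -5.0000  →  vx = (0.1/4)·-5.0000 = -0.1250
−ω₁+ω₂+ω₃−ω₄ = 20.0000  →  vy = (0.1/4)·20.0000 = 0.5000
−ω₁+ω₂−ω₃+ω₄ = 7.0000  →  ωz = (0.1/1.2000)·7.0000 = 0.5833

(-0.1250, 0.5000, 0.5833)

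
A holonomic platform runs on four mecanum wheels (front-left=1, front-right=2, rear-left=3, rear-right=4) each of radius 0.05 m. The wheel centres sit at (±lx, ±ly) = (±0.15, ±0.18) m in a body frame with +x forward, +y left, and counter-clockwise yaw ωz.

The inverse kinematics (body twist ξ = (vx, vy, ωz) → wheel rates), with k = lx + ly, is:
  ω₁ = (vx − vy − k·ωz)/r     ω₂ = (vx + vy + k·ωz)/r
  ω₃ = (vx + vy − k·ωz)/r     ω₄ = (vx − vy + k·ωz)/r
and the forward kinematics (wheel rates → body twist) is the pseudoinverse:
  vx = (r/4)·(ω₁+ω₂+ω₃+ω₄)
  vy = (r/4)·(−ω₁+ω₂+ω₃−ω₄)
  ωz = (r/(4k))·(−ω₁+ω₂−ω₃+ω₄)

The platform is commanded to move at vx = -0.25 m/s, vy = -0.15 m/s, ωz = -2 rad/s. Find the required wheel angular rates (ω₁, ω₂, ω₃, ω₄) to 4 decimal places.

(11.2000, -21.2000, 5.2000, -15.2000)

k = lx + ly = 0.15 + 0.18 = 0.3300;  k·ωz = 0.3300·-2 = -0.6600
ω₁ (FL) = (vx − vy − k·ωz)/r = 0.5600/0.05 = 11.2000
ω₂ (FR) = (vx + vy + k·ωz)/r = -1.0600/0.05 = -21.2000
ω₃ (RL) = (vx + vy − k·ωz)/r = 0.2600/0.05 = 5.2000
ω₄ (RR) = (vx − vy + k·ωz)/r = -0.7600/0.05 = -15.2000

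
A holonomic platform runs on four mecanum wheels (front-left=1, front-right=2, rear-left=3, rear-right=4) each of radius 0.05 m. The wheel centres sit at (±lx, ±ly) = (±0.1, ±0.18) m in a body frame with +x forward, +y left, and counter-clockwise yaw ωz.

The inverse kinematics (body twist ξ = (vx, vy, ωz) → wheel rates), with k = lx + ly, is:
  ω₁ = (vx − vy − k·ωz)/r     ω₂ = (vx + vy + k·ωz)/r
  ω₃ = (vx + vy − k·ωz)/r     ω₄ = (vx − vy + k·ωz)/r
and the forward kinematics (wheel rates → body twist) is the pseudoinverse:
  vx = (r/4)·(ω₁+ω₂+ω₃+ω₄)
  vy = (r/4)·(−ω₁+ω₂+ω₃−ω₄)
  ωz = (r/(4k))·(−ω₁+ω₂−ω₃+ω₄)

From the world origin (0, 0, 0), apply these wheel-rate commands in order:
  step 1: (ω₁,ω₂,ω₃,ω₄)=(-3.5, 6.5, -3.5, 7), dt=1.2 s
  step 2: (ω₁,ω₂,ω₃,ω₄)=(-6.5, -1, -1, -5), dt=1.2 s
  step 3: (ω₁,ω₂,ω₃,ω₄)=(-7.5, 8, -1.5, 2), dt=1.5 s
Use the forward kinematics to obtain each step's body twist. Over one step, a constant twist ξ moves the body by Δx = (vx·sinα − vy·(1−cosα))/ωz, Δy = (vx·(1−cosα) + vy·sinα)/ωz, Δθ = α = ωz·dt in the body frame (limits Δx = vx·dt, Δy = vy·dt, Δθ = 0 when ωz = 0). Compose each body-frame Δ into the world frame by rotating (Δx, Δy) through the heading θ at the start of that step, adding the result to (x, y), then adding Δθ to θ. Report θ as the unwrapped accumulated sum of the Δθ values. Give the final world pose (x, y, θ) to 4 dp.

(-0.3396, -0.1156, 2.4509)

step 1: ξ=(vx,vy,ωz)=(0.0813, -0.0063, 0.9152), dt=1.2 → body Δ=(0.0828, 0.0423, 1.0982) → world pose (0.0828, 0.0423, 1.0982)
step 2: ξ=(vx,vy,ωz)=(-0.1688, 0.1187, 0.0670), dt=1.2 → body Δ=(-0.2080, 0.1342, 0.0804) → world pose (-0.1314, -0.0818, 1.1786)
step 3: ξ=(vx,vy,ωz)=(0.0125, 0.1500, 0.8482), dt=1.5 → body Δ=(-0.1108, 0.1794, 1.2723) → world pose (-0.3396, -0.1156, 2.4509)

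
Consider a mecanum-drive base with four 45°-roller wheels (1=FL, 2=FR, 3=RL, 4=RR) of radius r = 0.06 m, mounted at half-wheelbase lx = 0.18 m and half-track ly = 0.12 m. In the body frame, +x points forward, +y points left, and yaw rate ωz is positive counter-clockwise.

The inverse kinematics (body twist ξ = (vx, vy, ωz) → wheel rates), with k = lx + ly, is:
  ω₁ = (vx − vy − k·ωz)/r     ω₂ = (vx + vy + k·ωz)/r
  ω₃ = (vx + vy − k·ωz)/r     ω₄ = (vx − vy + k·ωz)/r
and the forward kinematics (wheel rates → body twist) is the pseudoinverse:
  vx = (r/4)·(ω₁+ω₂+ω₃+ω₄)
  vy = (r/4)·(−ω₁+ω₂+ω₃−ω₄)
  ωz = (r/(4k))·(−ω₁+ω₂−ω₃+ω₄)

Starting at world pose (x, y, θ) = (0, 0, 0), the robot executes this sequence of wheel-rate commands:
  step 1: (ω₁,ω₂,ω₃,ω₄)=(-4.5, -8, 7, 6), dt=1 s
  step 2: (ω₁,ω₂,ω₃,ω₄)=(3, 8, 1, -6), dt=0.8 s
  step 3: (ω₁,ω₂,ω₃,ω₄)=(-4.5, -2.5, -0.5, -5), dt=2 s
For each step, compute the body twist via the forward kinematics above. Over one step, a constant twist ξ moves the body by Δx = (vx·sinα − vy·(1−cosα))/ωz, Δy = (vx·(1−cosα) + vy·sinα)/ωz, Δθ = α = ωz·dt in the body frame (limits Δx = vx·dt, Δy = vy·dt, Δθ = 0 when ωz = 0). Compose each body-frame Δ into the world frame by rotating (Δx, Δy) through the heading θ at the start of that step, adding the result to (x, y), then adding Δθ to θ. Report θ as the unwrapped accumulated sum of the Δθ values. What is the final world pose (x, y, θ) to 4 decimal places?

(-0.1485, 0.4148, -0.5550)

step 1: ξ=(vx,vy,ωz)=(0.0075, -0.0375, -0.2250), dt=1.0 → body Δ=(0.0032, -0.0380, -0.2250) → world pose (0.0032, -0.0380, -0.2250)
step 2: ξ=(vx,vy,ωz)=(0.0900, 0.1800, -0.1000), dt=0.8 → body Δ=(0.0777, 0.1410, -0.0800) → world pose (0.1104, 0.0821, -0.3050)
step 3: ξ=(vx,vy,ωz)=(-0.1875, 0.0975, -0.1250), dt=2.0 → body Δ=(-0.3469, 0.2396, -0.2500) → world pose (-0.1485, 0.4148, -0.5550)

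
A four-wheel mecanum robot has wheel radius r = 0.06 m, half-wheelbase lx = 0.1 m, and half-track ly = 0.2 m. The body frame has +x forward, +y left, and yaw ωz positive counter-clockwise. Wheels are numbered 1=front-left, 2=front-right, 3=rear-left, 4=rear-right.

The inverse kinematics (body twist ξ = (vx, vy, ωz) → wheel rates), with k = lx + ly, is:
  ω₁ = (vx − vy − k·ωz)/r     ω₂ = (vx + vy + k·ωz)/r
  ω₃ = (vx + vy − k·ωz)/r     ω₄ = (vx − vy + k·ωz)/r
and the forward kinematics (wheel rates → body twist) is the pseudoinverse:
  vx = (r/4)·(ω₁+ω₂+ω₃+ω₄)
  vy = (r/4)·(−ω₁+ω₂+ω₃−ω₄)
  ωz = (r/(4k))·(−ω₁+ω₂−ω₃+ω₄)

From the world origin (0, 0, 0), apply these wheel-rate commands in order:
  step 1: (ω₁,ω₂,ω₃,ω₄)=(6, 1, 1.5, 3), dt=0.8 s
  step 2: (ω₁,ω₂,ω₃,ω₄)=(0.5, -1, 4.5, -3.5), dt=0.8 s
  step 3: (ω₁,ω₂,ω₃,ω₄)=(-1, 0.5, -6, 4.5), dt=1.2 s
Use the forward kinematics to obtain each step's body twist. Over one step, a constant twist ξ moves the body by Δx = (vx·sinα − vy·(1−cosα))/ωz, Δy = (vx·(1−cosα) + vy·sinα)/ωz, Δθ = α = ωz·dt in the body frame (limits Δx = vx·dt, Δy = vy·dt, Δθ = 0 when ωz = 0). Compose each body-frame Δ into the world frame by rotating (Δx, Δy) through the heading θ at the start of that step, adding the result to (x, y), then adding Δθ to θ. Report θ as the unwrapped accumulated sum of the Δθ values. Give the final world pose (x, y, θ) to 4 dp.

step 1: ξ=(vx,vy,ωz)=(0.1725, -0.0975, -0.1750), dt=0.8 → body Δ=(0.1321, -0.0874, -0.1400) → world pose (0.1321, -0.0874, -0.1400)
step 2: ξ=(vx,vy,ωz)=(0.0075, 0.0975, -0.4750), dt=0.8 → body Δ=(0.0205, 0.0750, -0.3800) → world pose (0.1629, -0.0160, -0.5200)
step 3: ξ=(vx,vy,ωz)=(-0.0300, -0.1350, 0.6000), dt=1.2 → body Δ=(0.0229, -0.1608, 0.7200) → world pose (0.1028, -0.1669, 0.2000)

(0.1028, -0.1669, 0.2000)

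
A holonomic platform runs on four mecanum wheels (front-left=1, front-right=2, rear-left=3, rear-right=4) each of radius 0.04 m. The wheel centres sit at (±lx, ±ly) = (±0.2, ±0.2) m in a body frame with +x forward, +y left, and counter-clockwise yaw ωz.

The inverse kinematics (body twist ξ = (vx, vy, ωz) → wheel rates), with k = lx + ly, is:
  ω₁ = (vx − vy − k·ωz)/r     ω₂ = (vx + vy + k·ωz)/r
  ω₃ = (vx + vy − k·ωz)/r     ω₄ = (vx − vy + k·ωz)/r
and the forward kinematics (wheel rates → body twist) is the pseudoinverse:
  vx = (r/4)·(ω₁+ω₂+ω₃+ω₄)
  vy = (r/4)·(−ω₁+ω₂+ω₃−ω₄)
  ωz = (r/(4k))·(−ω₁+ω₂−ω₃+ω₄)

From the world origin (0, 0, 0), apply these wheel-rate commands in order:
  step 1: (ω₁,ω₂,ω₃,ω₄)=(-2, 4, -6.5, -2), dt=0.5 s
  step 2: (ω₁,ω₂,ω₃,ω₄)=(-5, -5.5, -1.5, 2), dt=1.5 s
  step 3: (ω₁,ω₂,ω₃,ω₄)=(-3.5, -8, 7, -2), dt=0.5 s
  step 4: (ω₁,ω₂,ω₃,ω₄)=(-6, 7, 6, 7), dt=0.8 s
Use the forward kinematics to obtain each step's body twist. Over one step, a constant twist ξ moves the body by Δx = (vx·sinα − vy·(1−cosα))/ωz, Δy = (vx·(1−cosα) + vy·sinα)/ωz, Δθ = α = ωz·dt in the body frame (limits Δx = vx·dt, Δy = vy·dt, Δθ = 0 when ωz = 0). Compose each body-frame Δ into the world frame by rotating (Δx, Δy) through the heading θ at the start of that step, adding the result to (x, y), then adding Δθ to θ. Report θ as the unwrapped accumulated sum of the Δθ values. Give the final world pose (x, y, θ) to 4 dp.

(-0.1160, 0.0528, 0.3550)

step 1: ξ=(vx,vy,ωz)=(-0.0650, 0.0150, 0.2625), dt=0.5 → body Δ=(-0.0329, 0.0053, 0.1312) → world pose (-0.0329, 0.0053, 0.1312)
step 2: ξ=(vx,vy,ωz)=(-0.1000, -0.0400, 0.0750), dt=1.5 → body Δ=(-0.1463, -0.0683, 0.1125) → world pose (-0.1690, -0.0815, 0.2437)
step 3: ξ=(vx,vy,ωz)=(-0.0650, 0.0450, -0.3375), dt=0.5 → body Δ=(-0.0305, 0.0251, -0.1687) → world pose (-0.2046, -0.0645, 0.0750)
step 4: ξ=(vx,vy,ωz)=(0.1400, 0.1200, 0.3500), dt=0.8 → body Δ=(0.0972, 0.1103, 0.2800) → world pose (-0.1160, 0.0528, 0.3550)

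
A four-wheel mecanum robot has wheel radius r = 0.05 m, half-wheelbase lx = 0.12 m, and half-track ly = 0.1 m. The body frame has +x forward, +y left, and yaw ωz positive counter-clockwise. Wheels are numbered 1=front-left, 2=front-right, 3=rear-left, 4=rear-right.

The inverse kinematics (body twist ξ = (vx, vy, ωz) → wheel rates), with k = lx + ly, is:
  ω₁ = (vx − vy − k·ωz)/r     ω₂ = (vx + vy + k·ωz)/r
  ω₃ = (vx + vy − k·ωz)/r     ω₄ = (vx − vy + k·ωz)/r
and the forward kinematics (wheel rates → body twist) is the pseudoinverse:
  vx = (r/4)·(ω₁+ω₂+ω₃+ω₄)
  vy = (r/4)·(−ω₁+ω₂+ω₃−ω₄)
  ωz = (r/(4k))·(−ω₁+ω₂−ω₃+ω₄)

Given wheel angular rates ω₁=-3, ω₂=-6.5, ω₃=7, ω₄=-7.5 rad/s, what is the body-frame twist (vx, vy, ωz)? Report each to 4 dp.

(-0.1250, 0.1375, -1.0227)

k = lx + ly = 0.12 + 0.1 = 0.2200
ω₁+ω₂+ω₃+ω₄ = -10.0000  →  vx = (0.05/4)·-10.0000 = -0.1250
−ω₁+ω₂+ω₃−ω₄ = 11.0000  →  vy = (0.05/4)·11.0000 = 0.1375
−ω₁+ω₂−ω₃+ω₄ = -18.0000  →  ωz = (0.05/0.8800)·-18.0000 = -1.0227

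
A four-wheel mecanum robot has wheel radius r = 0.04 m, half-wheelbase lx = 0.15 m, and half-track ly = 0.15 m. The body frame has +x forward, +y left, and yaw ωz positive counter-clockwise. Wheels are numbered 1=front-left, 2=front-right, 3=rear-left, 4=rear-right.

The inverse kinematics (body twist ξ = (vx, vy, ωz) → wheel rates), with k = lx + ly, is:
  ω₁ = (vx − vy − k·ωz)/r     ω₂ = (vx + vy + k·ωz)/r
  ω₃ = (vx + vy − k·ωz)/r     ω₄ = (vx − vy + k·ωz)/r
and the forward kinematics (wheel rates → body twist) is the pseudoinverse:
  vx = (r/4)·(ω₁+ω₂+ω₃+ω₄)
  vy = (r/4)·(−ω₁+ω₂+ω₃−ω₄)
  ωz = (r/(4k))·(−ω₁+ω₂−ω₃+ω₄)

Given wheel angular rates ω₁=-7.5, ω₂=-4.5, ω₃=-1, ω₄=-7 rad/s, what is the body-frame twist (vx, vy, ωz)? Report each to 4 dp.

k = lx + ly = 0.15 + 0.15 = 0.3000
ω₁+ω₂+ω₃+ω₄ = -20.0000  →  vx = (0.04/4)·-20.0000 = -0.2000
−ω₁+ω₂+ω₃−ω₄ = 9.0000  →  vy = (0.04/4)·9.0000 = 0.0900
−ω₁+ω₂−ω₃+ω₄ = -3.0000  →  ωz = (0.04/1.2000)·-3.0000 = -0.1000

(-0.2000, 0.0900, -0.1000)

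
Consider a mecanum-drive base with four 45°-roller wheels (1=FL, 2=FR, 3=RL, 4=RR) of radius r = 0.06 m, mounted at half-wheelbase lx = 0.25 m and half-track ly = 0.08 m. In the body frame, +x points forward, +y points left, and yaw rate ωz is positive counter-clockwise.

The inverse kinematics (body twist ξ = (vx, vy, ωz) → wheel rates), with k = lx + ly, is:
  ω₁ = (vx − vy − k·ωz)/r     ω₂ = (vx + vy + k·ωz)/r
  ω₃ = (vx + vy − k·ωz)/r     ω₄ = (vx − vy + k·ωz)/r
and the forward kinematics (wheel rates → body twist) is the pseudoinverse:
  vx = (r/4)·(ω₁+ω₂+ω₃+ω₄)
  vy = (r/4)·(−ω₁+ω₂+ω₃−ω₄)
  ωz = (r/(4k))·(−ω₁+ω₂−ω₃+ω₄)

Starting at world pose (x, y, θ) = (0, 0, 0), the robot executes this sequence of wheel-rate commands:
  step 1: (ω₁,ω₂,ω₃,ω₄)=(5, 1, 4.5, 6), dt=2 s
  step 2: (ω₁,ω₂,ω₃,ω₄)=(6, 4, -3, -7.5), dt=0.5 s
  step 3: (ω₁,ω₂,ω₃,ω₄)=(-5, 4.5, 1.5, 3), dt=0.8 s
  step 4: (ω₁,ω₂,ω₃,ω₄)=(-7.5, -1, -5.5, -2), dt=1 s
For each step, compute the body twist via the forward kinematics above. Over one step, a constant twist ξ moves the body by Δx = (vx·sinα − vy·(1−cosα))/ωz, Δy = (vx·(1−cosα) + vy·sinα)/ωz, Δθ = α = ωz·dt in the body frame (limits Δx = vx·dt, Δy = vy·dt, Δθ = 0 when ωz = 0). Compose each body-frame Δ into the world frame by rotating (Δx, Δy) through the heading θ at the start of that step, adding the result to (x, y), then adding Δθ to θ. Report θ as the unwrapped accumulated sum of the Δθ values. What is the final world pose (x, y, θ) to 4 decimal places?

step 1: ξ=(vx,vy,ωz)=(0.2475, -0.0825, -0.1136), dt=2.0 → body Δ=(0.4721, -0.2196, -0.2273) → world pose (0.4721, -0.2196, -0.2273)
step 2: ξ=(vx,vy,ωz)=(-0.0075, 0.0375, -0.2955), dt=0.5 → body Δ=(-0.0024, 0.0190, -0.1477) → world pose (0.4741, -0.2006, -0.3750)
step 3: ξ=(vx,vy,ωz)=(0.0600, 0.1200, 0.5000), dt=0.8 → body Δ=(0.0278, 0.1029, 0.4000) → world pose (0.5376, -0.1150, 0.0250)
step 4: ξ=(vx,vy,ωz)=(-0.2400, 0.0450, 0.4545), dt=1.0 → body Δ=(-0.2419, -0.0101, 0.4545) → world pose (0.2961, -0.1312, 0.4795)

(0.2961, -0.1312, 0.4795)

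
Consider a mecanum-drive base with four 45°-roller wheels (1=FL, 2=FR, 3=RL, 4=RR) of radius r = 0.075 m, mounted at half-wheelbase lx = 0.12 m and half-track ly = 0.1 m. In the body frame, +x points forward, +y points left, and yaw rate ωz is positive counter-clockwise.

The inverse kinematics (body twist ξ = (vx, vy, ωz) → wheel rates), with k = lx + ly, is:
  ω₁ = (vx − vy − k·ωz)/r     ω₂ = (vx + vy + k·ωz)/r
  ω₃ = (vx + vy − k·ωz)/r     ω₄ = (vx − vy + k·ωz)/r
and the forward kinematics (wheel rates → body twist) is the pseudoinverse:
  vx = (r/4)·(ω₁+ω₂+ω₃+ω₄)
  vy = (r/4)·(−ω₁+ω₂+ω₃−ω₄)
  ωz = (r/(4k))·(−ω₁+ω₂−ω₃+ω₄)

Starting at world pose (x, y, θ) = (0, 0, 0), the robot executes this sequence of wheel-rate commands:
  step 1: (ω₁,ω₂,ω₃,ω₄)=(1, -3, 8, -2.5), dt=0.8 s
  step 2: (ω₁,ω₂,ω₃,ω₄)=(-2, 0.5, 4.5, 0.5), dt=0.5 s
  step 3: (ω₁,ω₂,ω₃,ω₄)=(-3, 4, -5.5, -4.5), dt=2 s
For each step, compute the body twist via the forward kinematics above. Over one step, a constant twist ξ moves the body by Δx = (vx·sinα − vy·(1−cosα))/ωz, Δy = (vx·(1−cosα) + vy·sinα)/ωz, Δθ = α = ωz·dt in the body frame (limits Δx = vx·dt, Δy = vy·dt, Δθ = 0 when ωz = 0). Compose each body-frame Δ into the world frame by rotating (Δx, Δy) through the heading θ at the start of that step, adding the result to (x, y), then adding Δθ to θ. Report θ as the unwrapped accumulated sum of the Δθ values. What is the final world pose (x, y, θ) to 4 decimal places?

(-0.0576, 0.3692, 0.3111)

step 1: ξ=(vx,vy,ωz)=(0.0656, 0.1219, -1.2358), dt=0.8 → body Δ=(0.0888, 0.0585, -0.9886) → world pose (0.0888, 0.0585, -0.9886)
step 2: ξ=(vx,vy,ωz)=(0.0656, 0.1219, -0.1278), dt=0.5 → body Δ=(0.0347, 0.0598, -0.0639) → world pose (0.1578, 0.0624, -1.0526)
step 3: ξ=(vx,vy,ωz)=(-0.1687, 0.1125, 0.6818), dt=2.0 → body Δ=(-0.3733, -0.0351, 1.3636) → world pose (-0.0576, 0.3692, 0.3111)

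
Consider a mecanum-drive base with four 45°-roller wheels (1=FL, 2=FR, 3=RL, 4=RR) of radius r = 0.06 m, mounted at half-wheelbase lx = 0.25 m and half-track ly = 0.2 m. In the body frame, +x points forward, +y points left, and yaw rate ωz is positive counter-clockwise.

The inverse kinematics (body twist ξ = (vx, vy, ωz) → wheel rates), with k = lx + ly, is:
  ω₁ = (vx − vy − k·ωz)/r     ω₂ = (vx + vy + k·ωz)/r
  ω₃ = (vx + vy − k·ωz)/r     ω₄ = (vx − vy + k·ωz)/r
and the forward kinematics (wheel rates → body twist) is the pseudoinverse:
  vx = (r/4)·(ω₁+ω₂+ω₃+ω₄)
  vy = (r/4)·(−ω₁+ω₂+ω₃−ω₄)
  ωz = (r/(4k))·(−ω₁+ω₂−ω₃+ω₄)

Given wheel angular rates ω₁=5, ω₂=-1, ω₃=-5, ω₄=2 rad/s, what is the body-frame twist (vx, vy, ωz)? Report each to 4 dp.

(0.0150, -0.1950, 0.0333)

k = lx + ly = 0.25 + 0.2 = 0.4500
ω₁+ω₂+ω₃+ω₄ = 1.0000  →  vx = (0.06/4)·1.0000 = 0.0150
−ω₁+ω₂+ω₃−ω₄ = -13.0000  →  vy = (0.06/4)·-13.0000 = -0.1950
−ω₁+ω₂−ω₃+ω₄ = 1.0000  →  ωz = (0.06/1.8000)·1.0000 = 0.0333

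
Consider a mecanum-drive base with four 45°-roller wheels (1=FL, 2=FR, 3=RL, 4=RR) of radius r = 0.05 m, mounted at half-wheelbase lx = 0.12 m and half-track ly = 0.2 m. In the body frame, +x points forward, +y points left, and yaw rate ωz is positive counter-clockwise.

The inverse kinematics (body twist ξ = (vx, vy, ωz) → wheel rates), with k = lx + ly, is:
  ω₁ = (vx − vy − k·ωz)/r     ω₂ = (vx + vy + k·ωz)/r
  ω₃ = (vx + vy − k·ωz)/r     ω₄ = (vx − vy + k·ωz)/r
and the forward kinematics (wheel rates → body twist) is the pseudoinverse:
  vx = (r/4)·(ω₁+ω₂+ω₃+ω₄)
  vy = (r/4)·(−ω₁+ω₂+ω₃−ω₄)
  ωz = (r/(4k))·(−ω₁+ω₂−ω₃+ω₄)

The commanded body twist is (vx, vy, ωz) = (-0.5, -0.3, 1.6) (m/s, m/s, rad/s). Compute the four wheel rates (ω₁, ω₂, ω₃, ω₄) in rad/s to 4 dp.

(-14.2400, -5.7600, -26.2400, 6.2400)

k = lx + ly = 0.12 + 0.2 = 0.3200;  k·ωz = 0.3200·1.6 = 0.5120
ω₁ (FL) = (vx − vy − k·ωz)/r = -0.7120/0.05 = -14.2400
ω₂ (FR) = (vx + vy + k·ωz)/r = -0.2880/0.05 = -5.7600
ω₃ (RL) = (vx + vy − k·ωz)/r = -1.3120/0.05 = -26.2400
ω₄ (RR) = (vx − vy + k·ωz)/r = 0.3120/0.05 = 6.2400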